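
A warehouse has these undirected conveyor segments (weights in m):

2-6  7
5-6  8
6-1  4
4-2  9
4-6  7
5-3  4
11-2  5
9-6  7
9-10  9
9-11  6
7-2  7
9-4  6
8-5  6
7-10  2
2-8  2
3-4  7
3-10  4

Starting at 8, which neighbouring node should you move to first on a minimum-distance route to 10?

Compare a few routes:
8 - 5 - 3 - 10: 6+4+4 = 14
8 - 2 - 7 - 10: 2+7+2 = 11
The minimum is 11 m via 8 - 2 - 7 - 10.
So from 8 the first move is to 2.

2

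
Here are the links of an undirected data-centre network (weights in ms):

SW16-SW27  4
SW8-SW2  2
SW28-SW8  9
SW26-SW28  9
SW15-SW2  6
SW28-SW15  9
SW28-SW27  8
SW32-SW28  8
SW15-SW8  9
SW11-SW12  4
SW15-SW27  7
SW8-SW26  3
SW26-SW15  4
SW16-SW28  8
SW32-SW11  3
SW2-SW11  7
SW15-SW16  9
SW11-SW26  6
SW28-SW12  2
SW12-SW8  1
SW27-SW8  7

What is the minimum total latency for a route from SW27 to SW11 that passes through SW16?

Best SW27 to SW16: SW27–SW16 costing 4
Shortest SW16→SW11: SW16–SW28–SW12–SW11 = 14
Total via SW16: 4 + 14 = 18 ms.

18 ms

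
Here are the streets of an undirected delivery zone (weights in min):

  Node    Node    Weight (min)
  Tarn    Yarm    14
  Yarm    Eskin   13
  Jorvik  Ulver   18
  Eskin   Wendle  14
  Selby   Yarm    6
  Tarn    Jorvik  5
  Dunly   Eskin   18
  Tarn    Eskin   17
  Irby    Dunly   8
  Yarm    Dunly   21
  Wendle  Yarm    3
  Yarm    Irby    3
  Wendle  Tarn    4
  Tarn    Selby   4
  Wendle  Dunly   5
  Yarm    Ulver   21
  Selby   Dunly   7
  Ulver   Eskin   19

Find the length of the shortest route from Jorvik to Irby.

Enumerating some paths:
Jorvik → Tarn → Yarm → Irby: 5+14+3 = 22
Jorvik → Tarn → Wendle → Yarm → Irby: 5+4+3+3 = 15
Jorvik → Tarn → Wendle → Dunly → Irby: 5+4+5+8 = 22
Jorvik → Tarn → Selby → Yarm → Irby: 5+4+6+3 = 18
Cheapest is Jorvik → Tarn → Wendle → Yarm → Irby at 15 min.

15 min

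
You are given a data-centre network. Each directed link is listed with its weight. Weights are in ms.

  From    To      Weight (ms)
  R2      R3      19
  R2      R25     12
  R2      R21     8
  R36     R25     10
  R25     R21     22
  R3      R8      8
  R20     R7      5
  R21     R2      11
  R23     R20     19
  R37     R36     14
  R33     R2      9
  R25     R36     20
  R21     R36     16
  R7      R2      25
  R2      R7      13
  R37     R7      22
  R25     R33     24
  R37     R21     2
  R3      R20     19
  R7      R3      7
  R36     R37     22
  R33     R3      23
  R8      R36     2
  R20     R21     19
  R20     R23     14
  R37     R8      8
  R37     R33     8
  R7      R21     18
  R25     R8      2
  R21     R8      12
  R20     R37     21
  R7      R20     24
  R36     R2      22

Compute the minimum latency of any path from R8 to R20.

Candidate routes:
R8 → R36 → R2 → R3 → R20: 2+22+19+19 = 62
R8 → R36 → R2 → R7 → R20: 2+22+13+24 = 61
Cheapest is R8 → R36 → R2 → R7 → R20 at 61 ms.

61 ms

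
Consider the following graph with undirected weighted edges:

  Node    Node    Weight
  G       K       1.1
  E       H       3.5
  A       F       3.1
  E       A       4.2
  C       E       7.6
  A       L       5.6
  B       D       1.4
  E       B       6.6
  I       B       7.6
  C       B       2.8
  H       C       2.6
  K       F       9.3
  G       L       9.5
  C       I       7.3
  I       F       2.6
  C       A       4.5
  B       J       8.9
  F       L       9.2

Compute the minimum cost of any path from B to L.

Candidate routes:
B - C - A - L: 2.8+4.5+5.6 = 12.9
B - E - A - L: 6.6+4.2+5.6 = 16.4
Cheapest is B - C - A - L at 12.9.

12.9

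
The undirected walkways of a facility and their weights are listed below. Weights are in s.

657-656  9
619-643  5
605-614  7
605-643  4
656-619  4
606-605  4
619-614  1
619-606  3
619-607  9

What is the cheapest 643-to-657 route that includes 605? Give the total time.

24 s

Best 643 to 605: 643–605 costing 4
Shortest 605→657: 605–606–619–656–657 = 20
Total via 605: 4 + 20 = 24 s.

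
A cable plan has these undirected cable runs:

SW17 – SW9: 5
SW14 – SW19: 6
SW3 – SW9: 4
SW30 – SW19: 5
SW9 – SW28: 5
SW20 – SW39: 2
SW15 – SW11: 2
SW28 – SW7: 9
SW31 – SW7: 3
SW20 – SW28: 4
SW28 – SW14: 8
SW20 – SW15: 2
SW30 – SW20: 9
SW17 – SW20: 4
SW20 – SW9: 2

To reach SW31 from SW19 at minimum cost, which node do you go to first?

Compare a few routes:
SW19–SW14–SW28–SW7–SW31: 6+8+9+3 = 26
SW19–SW30–SW20–SW9–SW28–SW7–SW31: 5+9+2+5+9+3 = 33
SW19–SW30–SW20–SW28–SW7–SW31: 5+9+4+9+3 = 30
The minimum is 26 via SW19–SW14–SW28–SW7–SW31.
So from SW19 the first move is to SW14.

SW14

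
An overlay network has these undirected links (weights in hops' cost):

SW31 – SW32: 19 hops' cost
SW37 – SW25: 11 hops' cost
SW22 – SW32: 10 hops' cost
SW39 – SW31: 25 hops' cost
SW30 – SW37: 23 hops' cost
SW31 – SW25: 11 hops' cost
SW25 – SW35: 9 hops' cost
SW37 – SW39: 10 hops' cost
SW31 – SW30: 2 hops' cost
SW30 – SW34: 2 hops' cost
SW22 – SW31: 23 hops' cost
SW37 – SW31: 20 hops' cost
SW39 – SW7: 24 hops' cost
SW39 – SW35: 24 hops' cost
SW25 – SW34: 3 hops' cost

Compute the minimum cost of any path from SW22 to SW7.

Settle nodes by increasing distance from SW22:
SW22: 0
SW32: 10  (via SW22)
SW31: 23  (via SW22)
SW30: 25  (via SW31)
SW34: 27  (via SW30)
SW25: 30  (via SW34)
SW35: 39  (via SW25)
SW37: 41  (via SW25)
SW39: 48  (via SW31)
SW7: 72  (via SW39)
Shortest route: SW22–SW31–SW39–SW7 = 72 hops' cost.

72 hops' cost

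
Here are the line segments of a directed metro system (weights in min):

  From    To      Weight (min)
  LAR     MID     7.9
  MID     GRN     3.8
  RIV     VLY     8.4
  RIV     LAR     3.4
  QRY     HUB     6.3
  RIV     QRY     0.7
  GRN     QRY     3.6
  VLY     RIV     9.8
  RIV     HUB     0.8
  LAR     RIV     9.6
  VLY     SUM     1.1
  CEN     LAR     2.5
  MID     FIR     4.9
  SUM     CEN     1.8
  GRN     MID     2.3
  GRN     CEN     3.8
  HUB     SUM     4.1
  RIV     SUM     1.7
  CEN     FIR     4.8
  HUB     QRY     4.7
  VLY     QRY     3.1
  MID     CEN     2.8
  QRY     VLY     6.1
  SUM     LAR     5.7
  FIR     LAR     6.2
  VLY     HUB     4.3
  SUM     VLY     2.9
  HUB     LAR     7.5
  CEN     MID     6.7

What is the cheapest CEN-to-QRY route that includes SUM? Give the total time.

19.8 min

Best CEN to SUM: CEN → LAR → RIV → SUM costing 13.8
Best SUM to QRY: SUM → VLY → QRY costing 6
Total via SUM: 13.8 + 6 = 19.8 min.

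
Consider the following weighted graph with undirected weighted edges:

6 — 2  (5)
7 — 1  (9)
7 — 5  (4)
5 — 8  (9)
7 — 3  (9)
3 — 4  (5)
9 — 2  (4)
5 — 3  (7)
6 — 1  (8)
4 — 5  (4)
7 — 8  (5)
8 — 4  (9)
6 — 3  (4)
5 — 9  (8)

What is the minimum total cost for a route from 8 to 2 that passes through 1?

27

Shortest 8→1: 8 → 7 → 1 = 14
Shortest 1→2: 1 → 6 → 2 = 13
Total via 1: 14 + 13 = 27.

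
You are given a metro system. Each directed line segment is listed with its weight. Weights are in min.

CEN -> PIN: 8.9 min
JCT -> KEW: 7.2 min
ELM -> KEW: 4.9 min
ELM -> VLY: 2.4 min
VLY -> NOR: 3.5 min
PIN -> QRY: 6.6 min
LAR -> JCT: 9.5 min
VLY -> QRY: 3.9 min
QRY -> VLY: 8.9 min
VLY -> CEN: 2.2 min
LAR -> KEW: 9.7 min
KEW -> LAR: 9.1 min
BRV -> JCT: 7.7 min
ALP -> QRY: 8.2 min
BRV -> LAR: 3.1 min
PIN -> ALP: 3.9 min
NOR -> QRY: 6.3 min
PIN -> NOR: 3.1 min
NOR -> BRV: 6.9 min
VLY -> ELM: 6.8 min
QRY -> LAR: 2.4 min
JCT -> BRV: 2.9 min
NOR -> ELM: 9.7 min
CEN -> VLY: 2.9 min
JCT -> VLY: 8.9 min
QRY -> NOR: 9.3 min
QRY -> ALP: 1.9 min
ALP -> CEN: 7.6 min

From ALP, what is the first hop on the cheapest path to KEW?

Compare a few routes:
ALP–CEN–VLY–ELM–KEW: 7.6+2.9+6.8+4.9 = 22.2
ALP–QRY–LAR–KEW: 8.2+2.4+9.7 = 20.3
The minimum is 20.3 min via ALP–QRY–LAR–KEW.
So from ALP the first move is to QRY.

QRY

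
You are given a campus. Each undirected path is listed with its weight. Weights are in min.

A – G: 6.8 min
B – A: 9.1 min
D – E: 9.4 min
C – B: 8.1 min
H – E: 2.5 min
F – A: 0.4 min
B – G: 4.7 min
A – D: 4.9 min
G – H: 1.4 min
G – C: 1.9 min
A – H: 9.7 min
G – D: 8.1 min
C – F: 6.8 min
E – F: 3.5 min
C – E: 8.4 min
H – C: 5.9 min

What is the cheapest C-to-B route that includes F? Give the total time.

16.3 min

Shortest C→F: C → F = 6.8
Shortest F→B: F → A → B = 9.5
Total via F: 6.8 + 9.5 = 16.3 min.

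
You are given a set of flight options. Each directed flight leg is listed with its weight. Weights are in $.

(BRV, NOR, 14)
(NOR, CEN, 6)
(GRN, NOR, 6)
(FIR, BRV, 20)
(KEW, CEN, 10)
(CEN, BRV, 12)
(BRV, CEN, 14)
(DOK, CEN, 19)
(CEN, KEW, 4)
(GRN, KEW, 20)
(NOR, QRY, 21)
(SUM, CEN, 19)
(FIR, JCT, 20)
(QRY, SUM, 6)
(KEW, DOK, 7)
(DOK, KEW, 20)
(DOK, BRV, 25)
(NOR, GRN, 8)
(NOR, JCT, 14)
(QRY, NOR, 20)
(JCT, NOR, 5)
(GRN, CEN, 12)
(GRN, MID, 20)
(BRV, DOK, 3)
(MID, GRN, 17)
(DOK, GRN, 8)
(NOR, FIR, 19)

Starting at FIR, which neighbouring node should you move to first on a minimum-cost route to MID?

Compare a few routes:
FIR - BRV - DOK - GRN - MID: 20+3+8+20 = 51
FIR - JCT - NOR - GRN - MID: 20+5+8+20 = 53
FIR - BRV - NOR - GRN - MID: 20+14+8+20 = 62
Cheapest is FIR - BRV - DOK - GRN - MID at $51.
So from FIR the first move is to BRV.

BRV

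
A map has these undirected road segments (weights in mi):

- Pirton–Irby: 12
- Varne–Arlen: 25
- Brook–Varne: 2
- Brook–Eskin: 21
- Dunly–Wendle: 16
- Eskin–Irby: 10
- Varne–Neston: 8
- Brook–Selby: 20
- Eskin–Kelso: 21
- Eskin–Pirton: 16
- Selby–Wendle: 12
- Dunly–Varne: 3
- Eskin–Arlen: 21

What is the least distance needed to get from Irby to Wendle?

Enumerating some paths:
Irby → Eskin → Brook → Selby → Wendle: 10+21+20+12 = 63
Irby → Eskin → Brook → Varne → Dunly → Wendle: 10+21+2+3+16 = 52
Irby → Pirton → Eskin → Brook → Varne → Dunly → Wendle: 12+16+21+2+3+16 = 70
The minimum is 52 mi via Irby → Eskin → Brook → Varne → Dunly → Wendle.

52 mi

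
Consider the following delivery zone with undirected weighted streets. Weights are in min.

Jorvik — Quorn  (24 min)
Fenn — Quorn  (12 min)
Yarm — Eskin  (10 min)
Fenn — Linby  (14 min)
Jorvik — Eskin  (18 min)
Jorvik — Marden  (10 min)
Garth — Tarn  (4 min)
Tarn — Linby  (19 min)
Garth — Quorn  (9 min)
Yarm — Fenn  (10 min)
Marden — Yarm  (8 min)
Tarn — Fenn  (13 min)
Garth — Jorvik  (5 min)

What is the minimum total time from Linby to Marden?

Enumerating some paths:
Linby–Tarn–Garth–Jorvik–Marden: 19+4+5+10 = 38
Linby–Fenn–Yarm–Marden: 14+10+8 = 32
Cheapest is Linby–Fenn–Yarm–Marden at 32 min.

32 min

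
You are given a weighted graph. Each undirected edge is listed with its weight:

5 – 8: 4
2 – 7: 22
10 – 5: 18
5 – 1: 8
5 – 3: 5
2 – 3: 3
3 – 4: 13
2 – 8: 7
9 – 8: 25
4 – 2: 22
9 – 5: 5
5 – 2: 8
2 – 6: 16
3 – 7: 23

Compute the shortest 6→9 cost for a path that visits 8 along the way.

32

Shortest 6→8: 6–2–8 = 23
Shortest 8→9: 8–5–9 = 9
Total via 8: 23 + 9 = 32.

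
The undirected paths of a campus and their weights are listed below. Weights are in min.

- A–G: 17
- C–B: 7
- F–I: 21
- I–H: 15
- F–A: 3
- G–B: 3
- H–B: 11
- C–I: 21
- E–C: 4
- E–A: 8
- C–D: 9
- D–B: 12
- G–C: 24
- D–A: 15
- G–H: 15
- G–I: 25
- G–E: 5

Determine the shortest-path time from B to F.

Enumerating some paths:
B–G–A–F: 3+17+3 = 23
B–C–E–A–F: 7+4+8+3 = 22
B–G–E–A–F: 3+5+8+3 = 19
Cheapest is B–G–E–A–F at 19 min.

19 min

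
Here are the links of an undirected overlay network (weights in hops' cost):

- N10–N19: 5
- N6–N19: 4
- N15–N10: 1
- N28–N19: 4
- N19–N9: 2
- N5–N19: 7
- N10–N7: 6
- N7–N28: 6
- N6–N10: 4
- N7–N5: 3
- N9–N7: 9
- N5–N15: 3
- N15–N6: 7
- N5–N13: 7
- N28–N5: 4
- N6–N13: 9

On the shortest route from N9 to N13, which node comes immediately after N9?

N19

Candidate routes:
N9–N19–N6–N13: 2+4+9 = 15
N9–N19–N5–N13: 2+7+7 = 16
N9–N19–N28–N5–N13: 2+4+4+7 = 17
Cheapest is N9–N19–N6–N13 at 15 hops' cost.
So from N9 the first move is to N19.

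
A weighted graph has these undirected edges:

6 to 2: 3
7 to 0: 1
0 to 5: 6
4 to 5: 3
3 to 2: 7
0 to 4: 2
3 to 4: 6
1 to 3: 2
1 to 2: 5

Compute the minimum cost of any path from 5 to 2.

Shortest distances from 5:
5: 0
4: 3  (via 5)
0: 5  (via 4)
7: 6  (via 0)
3: 9  (via 4)
1: 11  (via 3)
2: 16  (via 3)
Shortest route: 5–4–3–2 = 16.

16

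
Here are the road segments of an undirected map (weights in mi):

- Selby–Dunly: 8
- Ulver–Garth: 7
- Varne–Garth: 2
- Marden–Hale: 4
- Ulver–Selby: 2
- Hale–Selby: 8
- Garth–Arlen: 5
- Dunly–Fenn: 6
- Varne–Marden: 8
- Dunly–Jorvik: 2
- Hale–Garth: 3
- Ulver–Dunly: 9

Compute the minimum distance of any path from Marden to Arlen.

Candidate routes:
Marden–Varne–Garth–Arlen: 8+2+5 = 15
Marden–Hale–Selby–Ulver–Garth–Arlen: 4+8+2+7+5 = 26
Marden–Hale–Garth–Arlen: 4+3+5 = 12
The minimum is 12 mi via Marden–Hale–Garth–Arlen.

12 mi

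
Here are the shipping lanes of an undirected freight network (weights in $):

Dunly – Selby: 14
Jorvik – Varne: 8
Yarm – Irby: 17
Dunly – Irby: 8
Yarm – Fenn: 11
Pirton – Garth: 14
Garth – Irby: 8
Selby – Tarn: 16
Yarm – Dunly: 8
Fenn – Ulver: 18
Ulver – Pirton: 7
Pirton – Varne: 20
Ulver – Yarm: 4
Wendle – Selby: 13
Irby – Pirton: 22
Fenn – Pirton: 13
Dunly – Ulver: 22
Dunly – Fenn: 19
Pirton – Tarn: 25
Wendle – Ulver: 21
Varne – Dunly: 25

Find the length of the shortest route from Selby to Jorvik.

Compare a few routes:
Selby–Dunly–Varne–Jorvik: 14+25+8 = 47
Selby–Wendle–Ulver–Pirton–Varne–Jorvik: 13+21+7+20+8 = 69
Selby–Dunly–Yarm–Ulver–Pirton–Varne–Jorvik: 14+8+4+7+20+8 = 61
The minimum is $47 via Selby–Dunly–Varne–Jorvik.

$47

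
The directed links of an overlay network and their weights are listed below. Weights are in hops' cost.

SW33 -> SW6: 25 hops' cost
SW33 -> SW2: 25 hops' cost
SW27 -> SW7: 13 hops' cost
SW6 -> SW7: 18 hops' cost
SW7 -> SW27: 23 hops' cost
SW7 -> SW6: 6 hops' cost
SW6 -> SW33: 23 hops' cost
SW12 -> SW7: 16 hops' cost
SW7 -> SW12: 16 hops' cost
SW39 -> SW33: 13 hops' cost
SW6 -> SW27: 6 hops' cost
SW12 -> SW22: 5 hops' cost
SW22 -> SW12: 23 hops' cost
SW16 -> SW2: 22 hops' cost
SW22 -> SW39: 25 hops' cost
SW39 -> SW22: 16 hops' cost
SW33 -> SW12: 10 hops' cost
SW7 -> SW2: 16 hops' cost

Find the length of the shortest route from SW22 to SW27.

51 hops' cost

Settle nodes by increasing distance from SW22:
SW22: 0
SW12: 23  (via SW22)
SW39: 25  (via SW22)
SW33: 38  (via SW39)
SW7: 39  (via SW12)
SW6: 45  (via SW7)
SW27: 51  (via SW6)
Shortest route: SW22–SW12–SW7–SW6–SW27 = 51 hops' cost.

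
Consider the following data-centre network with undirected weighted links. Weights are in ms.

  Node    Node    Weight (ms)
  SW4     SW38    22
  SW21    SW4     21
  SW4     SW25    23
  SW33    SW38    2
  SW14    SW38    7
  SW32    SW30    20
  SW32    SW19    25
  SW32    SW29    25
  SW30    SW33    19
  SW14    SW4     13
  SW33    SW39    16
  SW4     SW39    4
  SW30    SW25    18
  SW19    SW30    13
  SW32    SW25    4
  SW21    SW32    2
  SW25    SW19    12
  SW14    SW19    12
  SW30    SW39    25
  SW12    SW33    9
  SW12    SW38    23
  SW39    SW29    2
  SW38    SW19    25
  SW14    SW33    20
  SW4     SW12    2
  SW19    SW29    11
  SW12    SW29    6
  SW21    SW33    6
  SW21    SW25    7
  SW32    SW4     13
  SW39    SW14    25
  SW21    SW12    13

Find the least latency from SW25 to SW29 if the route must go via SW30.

42 ms

Best SW25 to SW30: SW25–SW30 costing 18
Shortest SW30→SW29: SW30–SW19–SW29 = 24
Total via SW30: 18 + 24 = 42 ms.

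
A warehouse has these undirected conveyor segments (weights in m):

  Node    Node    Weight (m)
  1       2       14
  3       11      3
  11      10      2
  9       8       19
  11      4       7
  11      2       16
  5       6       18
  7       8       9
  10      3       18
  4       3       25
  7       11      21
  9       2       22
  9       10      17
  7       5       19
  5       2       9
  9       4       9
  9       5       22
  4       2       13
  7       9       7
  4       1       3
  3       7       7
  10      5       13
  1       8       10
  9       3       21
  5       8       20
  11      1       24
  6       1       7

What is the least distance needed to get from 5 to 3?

18 m

Settle nodes by increasing distance from 5:
5: 0
2: 9  (via 5)
10: 13  (via 5)
11: 15  (via 10)
3: 18  (via 11)
Shortest route: 5–10–11–3 = 18 m.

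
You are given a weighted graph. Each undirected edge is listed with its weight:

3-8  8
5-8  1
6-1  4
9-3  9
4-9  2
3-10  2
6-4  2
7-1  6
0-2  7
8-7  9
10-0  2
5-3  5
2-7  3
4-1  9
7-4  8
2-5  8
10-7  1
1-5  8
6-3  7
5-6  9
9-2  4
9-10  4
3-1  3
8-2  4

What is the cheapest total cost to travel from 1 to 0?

7

Shortest distances from 1:
1: 0
3: 3  (via 1)
6: 4  (via 1)
10: 5  (via 3)
4: 6  (via 6)
7: 6  (via 1)
0: 7  (via 10)
Shortest route: 1–3–10–0 = 7.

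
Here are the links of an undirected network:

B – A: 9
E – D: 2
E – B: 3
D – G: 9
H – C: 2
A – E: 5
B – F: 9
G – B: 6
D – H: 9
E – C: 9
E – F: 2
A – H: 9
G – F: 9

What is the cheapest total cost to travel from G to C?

18

Settle nodes by increasing distance from G:
G: 0
B: 6  (via G)
D: 9  (via G)
E: 9  (via B)
F: 9  (via G)
A: 14  (via E)
C: 18  (via E)
Shortest route: G–B–E–C = 18.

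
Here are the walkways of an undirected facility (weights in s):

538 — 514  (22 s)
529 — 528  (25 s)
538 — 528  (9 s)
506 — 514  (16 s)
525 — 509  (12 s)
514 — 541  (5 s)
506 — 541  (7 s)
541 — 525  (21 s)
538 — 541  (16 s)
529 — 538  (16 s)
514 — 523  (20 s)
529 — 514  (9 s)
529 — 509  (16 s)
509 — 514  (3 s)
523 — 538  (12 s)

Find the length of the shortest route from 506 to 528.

32 s

Compare a few routes:
506 - 541 - 538 - 528: 7+16+9 = 32
506 - 541 - 514 - 538 - 528: 7+5+22+9 = 43
The minimum is 32 s via 506 - 541 - 538 - 528.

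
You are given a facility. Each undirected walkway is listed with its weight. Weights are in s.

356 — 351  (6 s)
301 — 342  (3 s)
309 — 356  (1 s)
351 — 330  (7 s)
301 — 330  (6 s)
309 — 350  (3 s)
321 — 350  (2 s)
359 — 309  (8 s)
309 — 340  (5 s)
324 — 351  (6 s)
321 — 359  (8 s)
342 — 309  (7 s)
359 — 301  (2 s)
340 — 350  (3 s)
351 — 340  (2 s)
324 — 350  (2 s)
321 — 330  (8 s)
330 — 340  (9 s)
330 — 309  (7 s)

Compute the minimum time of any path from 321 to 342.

12 s

Enumerating some paths:
321–330–301–342: 8+6+3 = 17
321–350–340–309–342: 2+3+5+7 = 17
321–350–309–342: 2+3+7 = 12
321–359–301–342: 8+2+3 = 13
Cheapest is 321–350–309–342 at 12 s.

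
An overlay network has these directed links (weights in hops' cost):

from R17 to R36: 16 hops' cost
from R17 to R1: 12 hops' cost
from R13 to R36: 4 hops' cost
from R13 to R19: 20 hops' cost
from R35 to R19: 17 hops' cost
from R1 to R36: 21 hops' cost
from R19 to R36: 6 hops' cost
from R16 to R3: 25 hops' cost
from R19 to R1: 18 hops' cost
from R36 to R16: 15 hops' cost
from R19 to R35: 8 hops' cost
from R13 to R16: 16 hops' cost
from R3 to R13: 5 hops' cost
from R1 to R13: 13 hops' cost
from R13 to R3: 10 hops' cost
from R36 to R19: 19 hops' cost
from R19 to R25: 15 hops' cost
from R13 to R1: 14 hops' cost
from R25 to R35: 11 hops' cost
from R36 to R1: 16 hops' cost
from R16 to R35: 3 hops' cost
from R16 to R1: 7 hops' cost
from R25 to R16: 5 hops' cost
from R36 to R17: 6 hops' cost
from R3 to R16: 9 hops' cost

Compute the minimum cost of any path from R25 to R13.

Candidate routes:
R25–R16–R1–R13: 5+7+13 = 25
R25–R16–R35–R19–R1–R13: 5+3+17+18+13 = 56
R25–R35–R19–R1–R13: 11+17+18+13 = 59
R25–R16–R3–R13: 5+25+5 = 35
The minimum is 25 hops' cost via R25–R16–R1–R13.

25 hops' cost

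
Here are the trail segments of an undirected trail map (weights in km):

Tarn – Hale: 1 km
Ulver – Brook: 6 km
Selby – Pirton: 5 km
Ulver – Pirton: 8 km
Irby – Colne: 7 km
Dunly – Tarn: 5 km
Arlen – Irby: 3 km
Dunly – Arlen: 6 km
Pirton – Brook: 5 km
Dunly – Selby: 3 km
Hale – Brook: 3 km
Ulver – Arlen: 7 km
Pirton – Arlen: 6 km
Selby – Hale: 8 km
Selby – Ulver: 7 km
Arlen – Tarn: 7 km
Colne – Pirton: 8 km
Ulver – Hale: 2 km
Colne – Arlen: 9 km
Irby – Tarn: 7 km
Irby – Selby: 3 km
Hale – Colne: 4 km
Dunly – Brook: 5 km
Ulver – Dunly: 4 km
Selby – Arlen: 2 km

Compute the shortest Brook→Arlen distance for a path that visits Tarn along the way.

11 km

Shortest Brook→Tarn: Brook–Hale–Tarn = 4
Shortest Tarn→Arlen: Tarn–Arlen = 7
Total via Tarn: 4 + 7 = 11 km.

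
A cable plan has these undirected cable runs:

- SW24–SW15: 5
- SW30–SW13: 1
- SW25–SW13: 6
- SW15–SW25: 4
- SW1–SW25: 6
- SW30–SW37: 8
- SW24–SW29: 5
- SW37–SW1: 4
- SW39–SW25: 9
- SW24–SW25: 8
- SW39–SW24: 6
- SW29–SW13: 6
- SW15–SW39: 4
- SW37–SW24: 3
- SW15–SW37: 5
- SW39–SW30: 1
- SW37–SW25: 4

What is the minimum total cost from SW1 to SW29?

12

Compare a few routes:
SW1 - SW25 - SW13 - SW29: 6+6+6 = 18
SW1 - SW37 - SW30 - SW13 - SW29: 4+8+1+6 = 19
SW1 - SW37 - SW24 - SW29: 4+3+5 = 12
SW1 - SW25 - SW37 - SW24 - SW29: 6+4+3+5 = 18
The minimum is 12 via SW1 - SW37 - SW24 - SW29.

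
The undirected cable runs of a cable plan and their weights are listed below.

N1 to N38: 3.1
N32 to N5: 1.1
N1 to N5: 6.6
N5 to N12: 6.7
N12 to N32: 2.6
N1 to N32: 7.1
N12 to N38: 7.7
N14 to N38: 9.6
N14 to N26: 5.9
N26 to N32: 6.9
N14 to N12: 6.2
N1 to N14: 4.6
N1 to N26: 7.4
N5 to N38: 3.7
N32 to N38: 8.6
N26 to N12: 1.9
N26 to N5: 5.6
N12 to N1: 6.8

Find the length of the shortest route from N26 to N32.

4.5

Candidate routes:
N26 - N32: 6.9 = 6.9
N26 - N5 - N32: 5.6+1.1 = 6.7
N26 - N12 - N5 - N32: 1.9+6.7+1.1 = 9.7
N26 - N12 - N32: 1.9+2.6 = 4.5
The minimum is 4.5 via N26 - N12 - N32.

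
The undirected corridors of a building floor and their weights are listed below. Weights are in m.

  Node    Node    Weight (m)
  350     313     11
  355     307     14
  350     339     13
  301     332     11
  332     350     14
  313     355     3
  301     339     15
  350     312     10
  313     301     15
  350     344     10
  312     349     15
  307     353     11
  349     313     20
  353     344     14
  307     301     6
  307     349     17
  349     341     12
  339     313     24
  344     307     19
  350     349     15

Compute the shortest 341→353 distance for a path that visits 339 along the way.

72 m

Shortest 341→339: 341 → 349 → 350 → 339 = 40
Shortest 339→353: 339 → 301 → 307 → 353 = 32
Total via 339: 40 + 32 = 72 m.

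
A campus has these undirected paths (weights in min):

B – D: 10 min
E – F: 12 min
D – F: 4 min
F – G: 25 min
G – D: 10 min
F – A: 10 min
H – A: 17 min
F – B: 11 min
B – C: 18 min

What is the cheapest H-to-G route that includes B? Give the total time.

58 min

Shortest H→B: H → A → F → B = 38
Best B to G: B → D → G costing 20
Total via B: 38 + 20 = 58 min.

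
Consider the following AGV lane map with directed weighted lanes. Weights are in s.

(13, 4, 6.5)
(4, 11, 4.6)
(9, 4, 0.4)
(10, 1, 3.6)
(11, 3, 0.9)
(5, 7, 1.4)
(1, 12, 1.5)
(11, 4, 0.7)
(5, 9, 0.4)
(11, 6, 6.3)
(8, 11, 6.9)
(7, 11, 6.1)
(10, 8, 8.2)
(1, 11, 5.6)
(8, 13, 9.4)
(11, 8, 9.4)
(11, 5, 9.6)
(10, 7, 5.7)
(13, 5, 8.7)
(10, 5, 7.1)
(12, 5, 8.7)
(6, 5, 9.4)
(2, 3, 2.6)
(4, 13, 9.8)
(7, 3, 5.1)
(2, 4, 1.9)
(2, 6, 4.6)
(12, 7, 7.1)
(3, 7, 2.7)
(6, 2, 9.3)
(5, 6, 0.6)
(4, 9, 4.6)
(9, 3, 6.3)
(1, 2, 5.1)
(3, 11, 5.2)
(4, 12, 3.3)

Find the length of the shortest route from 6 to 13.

20 s

Shortest distances from 6:
6: 0
2: 9.3  (via 6)
5: 9.4  (via 6)
9: 9.8  (via 5)
4: 10.2  (via 9)
7: 10.8  (via 5)
3: 11.9  (via 2)
12: 13.5  (via 4)
11: 14.8  (via 4)
13: 20  (via 4)
Shortest route: 6–5–9–4–13 = 20 s.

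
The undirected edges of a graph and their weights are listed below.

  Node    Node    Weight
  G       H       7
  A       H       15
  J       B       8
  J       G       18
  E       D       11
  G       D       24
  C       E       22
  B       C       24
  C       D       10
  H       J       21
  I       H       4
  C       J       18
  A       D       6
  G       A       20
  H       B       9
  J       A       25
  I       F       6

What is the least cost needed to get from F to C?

41

Shortest distances from F:
F: 0
I: 6  (via F)
H: 10  (via I)
G: 17  (via H)
B: 19  (via H)
A: 25  (via H)
J: 27  (via B)
D: 31  (via A)
C: 41  (via D)
Shortest route: F → I → H → A → D → C = 41.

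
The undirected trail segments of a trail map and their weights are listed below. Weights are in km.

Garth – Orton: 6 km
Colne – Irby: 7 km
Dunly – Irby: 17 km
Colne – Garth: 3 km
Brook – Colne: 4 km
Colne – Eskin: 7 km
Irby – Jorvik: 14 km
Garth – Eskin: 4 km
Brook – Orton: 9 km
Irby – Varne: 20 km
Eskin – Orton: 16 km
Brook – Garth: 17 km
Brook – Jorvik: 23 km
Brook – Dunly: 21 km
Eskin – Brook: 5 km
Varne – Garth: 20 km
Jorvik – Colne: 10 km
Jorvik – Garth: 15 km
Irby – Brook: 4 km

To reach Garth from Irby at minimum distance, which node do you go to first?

Candidate routes:
Irby–Brook–Colne–Garth: 4+4+3 = 11
Irby–Colne–Garth: 7+3 = 10
Irby–Brook–Eskin–Garth: 4+5+4 = 13
Cheapest is Irby–Colne–Garth at 10 km.
So from Irby the first move is to Colne.

Colne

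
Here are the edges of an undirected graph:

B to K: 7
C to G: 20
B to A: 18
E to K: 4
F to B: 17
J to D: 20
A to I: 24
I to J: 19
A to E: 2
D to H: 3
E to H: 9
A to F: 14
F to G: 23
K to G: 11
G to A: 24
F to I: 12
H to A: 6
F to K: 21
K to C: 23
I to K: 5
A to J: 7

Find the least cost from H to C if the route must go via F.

Best H to F: H–A–F costing 20
Shortest F→C: F–I–K–C = 40
Total via F: 20 + 40 = 60.

60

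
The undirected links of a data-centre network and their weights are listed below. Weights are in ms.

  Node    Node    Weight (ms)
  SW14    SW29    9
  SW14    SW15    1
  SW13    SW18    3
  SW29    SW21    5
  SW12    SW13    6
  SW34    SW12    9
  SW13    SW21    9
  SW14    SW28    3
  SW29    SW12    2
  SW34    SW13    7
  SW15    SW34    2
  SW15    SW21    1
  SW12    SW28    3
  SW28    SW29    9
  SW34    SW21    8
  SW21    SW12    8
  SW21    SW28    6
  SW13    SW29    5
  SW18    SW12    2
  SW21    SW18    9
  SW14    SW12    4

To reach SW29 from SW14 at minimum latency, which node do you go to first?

Compare a few routes:
SW14–SW28–SW12–SW29: 3+3+2 = 8
SW14–SW15–SW21–SW29: 1+1+5 = 7
SW14–SW29: 9 = 9
SW14–SW12–SW29: 4+2 = 6
The minimum is 6 ms via SW14–SW12–SW29.
So from SW14 the first move is to SW12.

SW12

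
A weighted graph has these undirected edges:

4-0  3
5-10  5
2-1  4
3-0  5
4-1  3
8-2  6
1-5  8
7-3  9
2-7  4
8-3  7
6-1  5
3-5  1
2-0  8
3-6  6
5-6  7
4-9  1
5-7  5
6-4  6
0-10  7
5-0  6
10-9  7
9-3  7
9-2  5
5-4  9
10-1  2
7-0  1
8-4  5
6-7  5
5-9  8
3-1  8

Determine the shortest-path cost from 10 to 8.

Settle nodes by increasing distance from 10:
10: 0
1: 2  (via 10)
4: 5  (via 1)
5: 5  (via 10)
2: 6  (via 1)
3: 6  (via 5)
9: 6  (via 4)
0: 7  (via 10)
6: 7  (via 1)
7: 8  (via 0)
8: 10  (via 4)
Shortest route: 10 → 1 → 4 → 8 = 10.

10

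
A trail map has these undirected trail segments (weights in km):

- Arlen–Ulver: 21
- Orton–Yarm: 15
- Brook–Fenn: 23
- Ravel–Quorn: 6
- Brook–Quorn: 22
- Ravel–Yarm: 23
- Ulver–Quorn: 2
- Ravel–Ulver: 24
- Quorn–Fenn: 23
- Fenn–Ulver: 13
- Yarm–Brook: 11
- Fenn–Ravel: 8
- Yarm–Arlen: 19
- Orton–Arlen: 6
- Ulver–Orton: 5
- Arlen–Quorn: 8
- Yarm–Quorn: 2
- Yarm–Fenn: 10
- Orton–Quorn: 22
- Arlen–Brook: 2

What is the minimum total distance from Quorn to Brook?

10 km

Running Dijkstra from Quorn:
Quorn: 0
Yarm: 2  (via Quorn)
Ulver: 2  (via Quorn)
Ravel: 6  (via Quorn)
Orton: 7  (via Ulver)
Arlen: 8  (via Quorn)
Brook: 10  (via Arlen)
Shortest route: Quorn–Arlen–Brook = 10 km.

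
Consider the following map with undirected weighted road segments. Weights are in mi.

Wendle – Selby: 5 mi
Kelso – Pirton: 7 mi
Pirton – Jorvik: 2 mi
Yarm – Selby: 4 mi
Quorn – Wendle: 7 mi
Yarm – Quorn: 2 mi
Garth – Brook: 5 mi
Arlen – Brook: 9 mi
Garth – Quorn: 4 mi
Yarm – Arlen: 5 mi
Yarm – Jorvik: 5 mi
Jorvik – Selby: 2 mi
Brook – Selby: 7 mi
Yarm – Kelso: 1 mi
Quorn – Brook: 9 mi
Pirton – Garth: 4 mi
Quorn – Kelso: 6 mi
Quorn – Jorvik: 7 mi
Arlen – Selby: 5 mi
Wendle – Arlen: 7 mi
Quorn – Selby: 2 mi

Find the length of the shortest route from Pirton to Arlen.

9 mi

Shortest distances from Pirton:
Pirton: 0
Jorvik: 2  (via Pirton)
Garth: 4  (via Pirton)
Selby: 4  (via Jorvik)
Quorn: 6  (via Selby)
Kelso: 7  (via Pirton)
Yarm: 7  (via Jorvik)
Wendle: 9  (via Selby)
Brook: 9  (via Garth)
Arlen: 9  (via Selby)
Shortest route: Pirton → Jorvik → Selby → Arlen = 9 mi.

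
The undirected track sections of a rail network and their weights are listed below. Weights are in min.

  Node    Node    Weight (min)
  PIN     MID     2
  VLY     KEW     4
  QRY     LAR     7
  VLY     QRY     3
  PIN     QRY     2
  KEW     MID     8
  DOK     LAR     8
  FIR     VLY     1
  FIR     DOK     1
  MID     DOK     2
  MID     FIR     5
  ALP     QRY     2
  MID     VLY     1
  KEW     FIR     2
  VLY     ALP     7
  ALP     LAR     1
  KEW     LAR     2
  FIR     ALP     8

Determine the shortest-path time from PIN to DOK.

Candidate routes:
PIN - MID - VLY - FIR - DOK: 2+1+1+1 = 5
PIN - QRY - VLY - FIR - DOK: 2+3+1+1 = 7
PIN - MID - DOK: 2+2 = 4
Cheapest is PIN - MID - DOK at 4 min.

4 min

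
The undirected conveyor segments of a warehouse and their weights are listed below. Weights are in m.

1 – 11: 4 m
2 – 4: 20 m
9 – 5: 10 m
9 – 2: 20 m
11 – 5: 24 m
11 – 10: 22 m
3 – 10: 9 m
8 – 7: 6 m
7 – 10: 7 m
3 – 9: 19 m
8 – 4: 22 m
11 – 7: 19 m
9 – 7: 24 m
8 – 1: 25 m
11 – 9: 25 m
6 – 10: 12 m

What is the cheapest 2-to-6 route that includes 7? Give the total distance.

63 m

Best 2 to 7: 2 → 9 → 7 costing 44
Best 7 to 6: 7 → 10 → 6 costing 19
Total via 7: 44 + 19 = 63 m.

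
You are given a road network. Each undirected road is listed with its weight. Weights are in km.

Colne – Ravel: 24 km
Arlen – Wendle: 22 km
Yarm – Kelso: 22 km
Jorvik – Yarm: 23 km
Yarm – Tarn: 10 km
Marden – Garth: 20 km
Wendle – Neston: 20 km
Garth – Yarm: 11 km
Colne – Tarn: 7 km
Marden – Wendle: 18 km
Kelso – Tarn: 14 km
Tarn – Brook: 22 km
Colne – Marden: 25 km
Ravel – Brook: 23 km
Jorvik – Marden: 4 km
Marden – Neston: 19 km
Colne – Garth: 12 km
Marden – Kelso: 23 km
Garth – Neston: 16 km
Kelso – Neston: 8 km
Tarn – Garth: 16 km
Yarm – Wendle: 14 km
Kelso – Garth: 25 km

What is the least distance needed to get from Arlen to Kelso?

50 km

Shortest distances from Arlen:
Arlen: 0
Wendle: 22  (via Arlen)
Yarm: 36  (via Wendle)
Marden: 40  (via Wendle)
Neston: 42  (via Wendle)
Jorvik: 44  (via Marden)
Tarn: 46  (via Yarm)
Garth: 47  (via Yarm)
Kelso: 50  (via Neston)
Shortest route: Arlen–Wendle–Neston–Kelso = 50 km.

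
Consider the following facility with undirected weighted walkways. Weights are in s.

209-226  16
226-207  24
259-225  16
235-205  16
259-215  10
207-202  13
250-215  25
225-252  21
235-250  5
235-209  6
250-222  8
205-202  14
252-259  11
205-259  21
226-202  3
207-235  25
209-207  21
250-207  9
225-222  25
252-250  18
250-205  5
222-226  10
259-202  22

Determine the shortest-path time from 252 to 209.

Candidate routes:
252–259–205–250–235–209: 11+21+5+5+6 = 48
252–250–207–209: 18+9+21 = 48
252–250–205–235–209: 18+5+16+6 = 45
252–250–235–209: 18+5+6 = 29
Cheapest is 252–250–235–209 at 29 s.

29 s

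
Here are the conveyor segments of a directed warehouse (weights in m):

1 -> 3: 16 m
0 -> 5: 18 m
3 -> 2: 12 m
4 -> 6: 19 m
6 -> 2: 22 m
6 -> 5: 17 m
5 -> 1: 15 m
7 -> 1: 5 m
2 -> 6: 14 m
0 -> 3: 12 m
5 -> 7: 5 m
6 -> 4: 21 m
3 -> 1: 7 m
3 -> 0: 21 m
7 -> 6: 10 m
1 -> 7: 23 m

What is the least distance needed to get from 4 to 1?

Settle nodes by increasing distance from 4:
4: 0
6: 19  (via 4)
5: 36  (via 6)
2: 41  (via 6)
7: 41  (via 5)
1: 46  (via 7)
Shortest route: 4 → 6 → 5 → 7 → 1 = 46 m.

46 m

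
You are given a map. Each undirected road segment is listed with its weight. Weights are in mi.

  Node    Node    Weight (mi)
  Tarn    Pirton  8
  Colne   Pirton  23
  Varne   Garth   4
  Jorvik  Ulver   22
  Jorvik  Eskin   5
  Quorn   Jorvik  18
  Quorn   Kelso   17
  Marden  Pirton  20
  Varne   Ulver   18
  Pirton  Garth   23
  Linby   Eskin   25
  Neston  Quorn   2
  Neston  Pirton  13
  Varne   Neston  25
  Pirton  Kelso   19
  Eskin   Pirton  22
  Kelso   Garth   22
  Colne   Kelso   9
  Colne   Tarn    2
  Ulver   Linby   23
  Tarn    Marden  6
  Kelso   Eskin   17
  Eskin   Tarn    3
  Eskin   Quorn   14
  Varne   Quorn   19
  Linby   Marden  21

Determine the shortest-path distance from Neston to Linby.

Enumerating some paths:
Neston → Pirton → Tarn → Marden → Linby: 13+8+6+21 = 48
Neston → Quorn → Eskin → Tarn → Marden → Linby: 2+14+3+6+21 = 46
Neston → Quorn → Eskin → Linby: 2+14+25 = 41
The minimum is 41 mi via Neston → Quorn → Eskin → Linby.

41 mi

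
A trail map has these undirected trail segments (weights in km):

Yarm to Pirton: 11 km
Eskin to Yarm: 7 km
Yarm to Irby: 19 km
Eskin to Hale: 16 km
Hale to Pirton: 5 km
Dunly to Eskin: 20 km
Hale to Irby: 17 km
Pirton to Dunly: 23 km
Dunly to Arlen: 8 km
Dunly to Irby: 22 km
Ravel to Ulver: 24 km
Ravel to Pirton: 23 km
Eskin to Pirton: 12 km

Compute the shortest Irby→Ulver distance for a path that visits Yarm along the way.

Shortest Irby→Yarm: Irby–Yarm = 19
Shortest Yarm→Ulver: Yarm–Pirton–Ravel–Ulver = 58
Total via Yarm: 19 + 58 = 77 km.

77 km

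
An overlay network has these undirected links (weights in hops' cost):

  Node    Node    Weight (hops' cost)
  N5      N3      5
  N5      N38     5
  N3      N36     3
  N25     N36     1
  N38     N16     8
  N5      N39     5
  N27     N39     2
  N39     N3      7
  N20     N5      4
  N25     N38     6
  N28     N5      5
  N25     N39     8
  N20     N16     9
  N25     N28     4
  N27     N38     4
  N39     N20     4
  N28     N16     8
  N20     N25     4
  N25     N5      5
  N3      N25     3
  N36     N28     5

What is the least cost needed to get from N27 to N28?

Candidate routes:
N27 - N39 - N5 - N28: 2+5+5 = 12
N27 - N39 - N25 - N28: 2+8+4 = 14
N27 - N39 - N20 - N25 - N28: 2+4+4+4 = 14
The minimum is 12 hops' cost via N27 - N39 - N5 - N28.

12 hops' cost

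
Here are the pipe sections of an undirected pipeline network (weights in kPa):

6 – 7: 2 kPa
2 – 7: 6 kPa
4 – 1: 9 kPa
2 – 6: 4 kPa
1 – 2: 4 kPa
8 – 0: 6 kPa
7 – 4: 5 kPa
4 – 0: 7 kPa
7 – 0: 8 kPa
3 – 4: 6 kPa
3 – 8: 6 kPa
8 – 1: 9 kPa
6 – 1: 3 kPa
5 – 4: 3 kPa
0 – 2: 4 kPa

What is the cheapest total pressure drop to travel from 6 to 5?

Running Dijkstra from 6:
6: 0
7: 2  (via 6)
1: 3  (via 6)
2: 4  (via 6)
4: 7  (via 7)
0: 8  (via 2)
5: 10  (via 4)
Shortest route: 6 → 7 → 4 → 5 = 10 kPa.

10 kPa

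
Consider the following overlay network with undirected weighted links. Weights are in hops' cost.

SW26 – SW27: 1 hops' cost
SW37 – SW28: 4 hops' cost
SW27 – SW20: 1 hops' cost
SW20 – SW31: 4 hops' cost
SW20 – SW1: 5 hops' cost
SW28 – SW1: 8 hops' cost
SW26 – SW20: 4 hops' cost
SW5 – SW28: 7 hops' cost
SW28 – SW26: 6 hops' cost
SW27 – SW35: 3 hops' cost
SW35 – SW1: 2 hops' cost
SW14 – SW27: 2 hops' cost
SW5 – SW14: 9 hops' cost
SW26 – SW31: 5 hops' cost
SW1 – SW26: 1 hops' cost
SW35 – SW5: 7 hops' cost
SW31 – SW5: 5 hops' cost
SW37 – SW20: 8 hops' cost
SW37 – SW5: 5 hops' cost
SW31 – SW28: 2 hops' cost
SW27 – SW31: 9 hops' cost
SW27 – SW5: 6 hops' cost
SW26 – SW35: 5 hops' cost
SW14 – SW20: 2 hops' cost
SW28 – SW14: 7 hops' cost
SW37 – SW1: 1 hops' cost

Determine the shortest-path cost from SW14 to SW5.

Shortest distances from SW14:
SW14: 0
SW27: 2  (via SW14)
SW20: 2  (via SW14)
SW26: 3  (via SW27)
SW1: 4  (via SW26)
SW37: 5  (via SW1)
SW35: 5  (via SW27)
SW31: 6  (via SW20)
SW28: 7  (via SW14)
SW5: 8  (via SW27)
Shortest route: SW14 → SW27 → SW5 = 8 hops' cost.

8 hops' cost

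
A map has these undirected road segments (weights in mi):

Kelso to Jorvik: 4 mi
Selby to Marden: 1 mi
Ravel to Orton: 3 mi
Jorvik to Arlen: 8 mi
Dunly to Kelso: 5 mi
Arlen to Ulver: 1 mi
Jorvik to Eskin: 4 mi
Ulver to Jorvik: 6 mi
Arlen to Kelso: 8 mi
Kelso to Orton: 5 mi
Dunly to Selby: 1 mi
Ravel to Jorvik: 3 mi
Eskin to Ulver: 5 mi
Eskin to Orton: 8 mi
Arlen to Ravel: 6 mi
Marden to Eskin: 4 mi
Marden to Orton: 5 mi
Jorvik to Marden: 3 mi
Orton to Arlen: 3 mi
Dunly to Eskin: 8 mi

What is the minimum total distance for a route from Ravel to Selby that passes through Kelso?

13 mi

Shortest Ravel→Kelso: Ravel → Jorvik → Kelso = 7
Best Kelso to Selby: Kelso → Dunly → Selby costing 6
Total via Kelso: 7 + 6 = 13 mi.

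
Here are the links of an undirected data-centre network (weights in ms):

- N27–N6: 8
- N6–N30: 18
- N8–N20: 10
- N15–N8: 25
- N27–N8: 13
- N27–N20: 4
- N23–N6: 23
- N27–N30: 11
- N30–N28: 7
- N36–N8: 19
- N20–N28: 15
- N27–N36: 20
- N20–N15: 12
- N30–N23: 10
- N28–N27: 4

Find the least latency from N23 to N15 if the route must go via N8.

56 ms

Best N23 to N8: N23–N30–N27–N8 costing 34
Best N8 to N15: N8–N20–N15 costing 22
Total via N8: 34 + 22 = 56 ms.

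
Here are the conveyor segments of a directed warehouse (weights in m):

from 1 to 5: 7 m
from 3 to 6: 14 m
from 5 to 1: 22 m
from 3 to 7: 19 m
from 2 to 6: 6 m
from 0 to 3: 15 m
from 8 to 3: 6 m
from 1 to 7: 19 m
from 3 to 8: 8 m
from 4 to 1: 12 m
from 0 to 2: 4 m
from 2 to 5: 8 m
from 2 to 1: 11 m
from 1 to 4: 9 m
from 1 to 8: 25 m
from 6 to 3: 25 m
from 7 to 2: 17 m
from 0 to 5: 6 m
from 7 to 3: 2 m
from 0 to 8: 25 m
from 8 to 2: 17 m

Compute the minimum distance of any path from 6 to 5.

58 m

Shortest distances from 6:
6: 0
3: 25  (via 6)
8: 33  (via 3)
7: 44  (via 3)
2: 50  (via 8)
5: 58  (via 2)
Shortest route: 6 → 3 → 8 → 2 → 5 = 58 m.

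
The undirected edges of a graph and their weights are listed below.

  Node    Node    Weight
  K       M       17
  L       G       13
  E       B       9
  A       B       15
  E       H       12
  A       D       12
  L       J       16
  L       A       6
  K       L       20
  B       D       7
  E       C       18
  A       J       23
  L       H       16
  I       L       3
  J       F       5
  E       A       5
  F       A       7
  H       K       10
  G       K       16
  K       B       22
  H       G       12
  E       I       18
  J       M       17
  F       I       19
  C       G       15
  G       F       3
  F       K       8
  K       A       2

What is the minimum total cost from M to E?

Compare a few routes:
M → J → F → K → A → E: 17+5+8+2+5 = 37
M → K → F → A → E: 17+8+7+5 = 37
M → K → A → E: 17+2+5 = 24
M → J → F → A → E: 17+5+7+5 = 34
The minimum is 24 via M → K → A → E.

24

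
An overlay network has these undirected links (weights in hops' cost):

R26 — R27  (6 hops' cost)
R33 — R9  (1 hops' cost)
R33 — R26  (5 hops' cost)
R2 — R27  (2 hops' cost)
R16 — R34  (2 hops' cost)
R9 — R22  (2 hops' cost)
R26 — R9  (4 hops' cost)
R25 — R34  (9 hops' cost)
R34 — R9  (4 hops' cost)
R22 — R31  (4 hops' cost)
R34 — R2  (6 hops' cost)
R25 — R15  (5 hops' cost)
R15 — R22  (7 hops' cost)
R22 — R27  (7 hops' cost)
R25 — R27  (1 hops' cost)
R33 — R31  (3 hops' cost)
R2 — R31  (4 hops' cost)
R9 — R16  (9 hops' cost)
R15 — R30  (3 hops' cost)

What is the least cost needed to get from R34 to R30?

16 hops' cost

Candidate routes:
R34–R25–R15–R30: 9+5+3 = 17
R34–R9–R22–R15–R30: 4+2+7+3 = 16
The minimum is 16 hops' cost via R34–R9–R22–R15–R30.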